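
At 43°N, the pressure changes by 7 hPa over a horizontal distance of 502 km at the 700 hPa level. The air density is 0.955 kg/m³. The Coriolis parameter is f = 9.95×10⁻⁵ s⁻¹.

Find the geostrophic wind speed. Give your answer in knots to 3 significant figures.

28.5 knots

Pressure gradient: |∂P/∂n| = 700 Pa / 502000 m = 1.39×10⁻³ Pa/m
Geostrophic balance (pressure-gradient force = Coriolis force):
V_g = (1/(fρ)) |∂P/∂n| = 1.39×10⁻³ / (9.95×10⁻⁵ × 0.955) = 14.7 m/s
Converting: 14.7 m/s × 1.944 = 28.5 knots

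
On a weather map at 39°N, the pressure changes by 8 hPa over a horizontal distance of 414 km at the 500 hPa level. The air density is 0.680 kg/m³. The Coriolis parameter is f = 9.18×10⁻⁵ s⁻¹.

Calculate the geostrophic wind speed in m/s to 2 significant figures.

31 m/s

Pressure gradient: |∂P/∂n| = 800 Pa / 414000 m = 1.93×10⁻³ Pa/m
Geostrophic balance (pressure-gradient force = Coriolis force):
V_g = (1/(fρ)) |∂P/∂n| = 1.93×10⁻³ / (9.18×10⁻⁵ × 0.680) = 31.0 m/s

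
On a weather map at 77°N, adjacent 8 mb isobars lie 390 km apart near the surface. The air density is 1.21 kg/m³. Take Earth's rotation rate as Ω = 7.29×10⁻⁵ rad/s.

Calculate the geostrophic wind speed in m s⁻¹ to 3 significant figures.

Coriolis parameter at 77°N:
f = 2Ω sin φ = 2 × 7.29×10⁻⁵ × sin 77° = 1.42×10⁻⁴ s⁻¹
Pressure gradient: |∂P/∂n| = 800 Pa / 390000 m = 2.05×10⁻³ Pa/m
Geostrophic balance (pressure-gradient force = Coriolis force):
V_g = (1/(fρ)) |∂P/∂n| = 2.05×10⁻³ / (1.42×10⁻⁴ × 1.21) = 11.9 m/s

11.9 m s⁻¹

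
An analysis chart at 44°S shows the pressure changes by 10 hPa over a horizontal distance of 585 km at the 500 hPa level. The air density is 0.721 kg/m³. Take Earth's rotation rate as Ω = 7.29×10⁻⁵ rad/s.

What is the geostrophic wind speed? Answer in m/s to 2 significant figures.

23 m/s

Coriolis parameter at 44°S:
f = 2Ω sin φ = 2 × 7.29×10⁻⁵ × sin 44° = 1.01×10⁻⁴ s⁻¹
Pressure gradient: |∂P/∂n| = 1000 Pa / 585000 m = 1.71×10⁻³ Pa/m
Geostrophic balance (pressure-gradient force = Coriolis force):
V_g = (1/(fρ)) |∂P/∂n| = 1.71×10⁻³ / (1.01×10⁻⁴ × 0.721) = 23.4 m/s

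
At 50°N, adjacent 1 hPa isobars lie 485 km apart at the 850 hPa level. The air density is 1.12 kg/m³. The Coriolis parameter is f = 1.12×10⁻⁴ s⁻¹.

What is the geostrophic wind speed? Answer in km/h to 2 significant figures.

Pressure gradient: |∂P/∂n| = 100 Pa / 485000 m = 2.06×10⁻⁴ Pa/m
Geostrophic balance (pressure-gradient force = Coriolis force):
V_g = (1/(fρ)) |∂P/∂n| = 2.06×10⁻⁴ / (1.12×10⁻⁴ × 1.12) = 1.64 m/s
Converting: 1.64 m/s × 3.6 = 5.9 km/h

5.9 km/h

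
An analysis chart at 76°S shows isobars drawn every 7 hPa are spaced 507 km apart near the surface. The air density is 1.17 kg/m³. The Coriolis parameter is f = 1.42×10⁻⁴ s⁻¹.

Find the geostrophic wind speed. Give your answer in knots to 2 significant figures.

16 knots

Pressure gradient: |∂P/∂n| = 700 Pa / 507000 m = 1.38×10⁻³ Pa/m
Geostrophic balance (pressure-gradient force = Coriolis force):
V_g = (1/(fρ)) |∂P/∂n| = 1.38×10⁻³ / (1.42×10⁻⁴ × 1.17) = 8.31 m/s
Converting: 8.31 m/s × 1.944 = 16 knots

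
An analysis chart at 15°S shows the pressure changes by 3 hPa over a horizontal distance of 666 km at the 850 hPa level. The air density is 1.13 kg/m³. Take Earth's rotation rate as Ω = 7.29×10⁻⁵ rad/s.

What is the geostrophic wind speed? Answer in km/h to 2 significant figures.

Coriolis parameter at 15°S:
f = 2Ω sin φ = 2 × 7.29×10⁻⁵ × sin 15° = 3.77×10⁻⁵ s⁻¹
Pressure gradient: |∂P/∂n| = 300 Pa / 666000 m = 4.50×10⁻⁴ Pa/m
Geostrophic balance (pressure-gradient force = Coriolis force):
V_g = (1/(fρ)) |∂P/∂n| = 4.50×10⁻⁴ / (3.77×10⁻⁵ × 1.13) = 10.6 m/s
Converting: 10.6 m/s × 3.6 = 38 km/h

38 km/h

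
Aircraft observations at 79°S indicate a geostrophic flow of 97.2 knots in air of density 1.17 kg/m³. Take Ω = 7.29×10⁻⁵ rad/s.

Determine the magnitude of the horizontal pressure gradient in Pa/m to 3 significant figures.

8.37×10⁻³ Pa/m

Coriolis parameter at 79°S:
f = 2Ω sin φ = 2 × 7.29×10⁻⁵ × sin 79° = 1.43×10⁻⁴ s⁻¹
Wind speed in SI: 97.2 knots = 50.0 m/s
Geostrophic balance rearranged: |∂P/∂n| = f ρ V_g
|∂P/∂n| = 1.43×10⁻⁴ × 1.17 × 50.0 = 8.37×10⁻³ Pa/m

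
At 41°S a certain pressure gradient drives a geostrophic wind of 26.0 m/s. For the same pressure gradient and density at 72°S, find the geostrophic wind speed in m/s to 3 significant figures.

With the same pressure gradient and density, V_g ∝ 1/f ∝ 1/sin φ.
V₂ = V₁ · sin φ₁ / sin φ₂ = 26.0 × sin 41° / sin 72°
V₂ = 26.0 × 0.6561/0.9511 = 17.9 m/s

17.9 m/s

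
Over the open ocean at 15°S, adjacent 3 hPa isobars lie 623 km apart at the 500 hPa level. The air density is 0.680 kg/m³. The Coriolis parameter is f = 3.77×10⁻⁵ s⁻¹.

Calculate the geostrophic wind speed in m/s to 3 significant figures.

Pressure gradient: |∂P/∂n| = 300 Pa / 623000 m = 4.82×10⁻⁴ Pa/m
Geostrophic balance (pressure-gradient force = Coriolis force):
V_g = (1/(fρ)) |∂P/∂n| = 4.82×10⁻⁴ / (3.77×10⁻⁵ × 0.680) = 18.8 m/s

18.8 m/s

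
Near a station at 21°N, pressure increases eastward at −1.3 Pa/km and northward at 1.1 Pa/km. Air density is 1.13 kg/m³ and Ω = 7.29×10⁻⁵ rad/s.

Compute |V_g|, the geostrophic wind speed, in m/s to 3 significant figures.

Coriolis parameter at 21°N:
f = 2Ω sin φ = 2 × 7.29×10⁻⁵ × sin 21° = 5.23×10⁻⁵ s⁻¹
Component geostrophic relations (x east, y north):
u_g = −(1/(fρ)) ∂P/∂y,  v_g = (1/(fρ)) ∂P/∂x
u_g = −(1.1×10⁻³)/(5.23×10⁻⁵ × 1.13) = −18.6 m/s;  v_g = (−1.3×10⁻³)/(5.23×10⁻⁵ × 1.13) = −22.0 m/s
|V_g| = √(u_g² + v_g²) = 28.8 m/s

28.8 m/s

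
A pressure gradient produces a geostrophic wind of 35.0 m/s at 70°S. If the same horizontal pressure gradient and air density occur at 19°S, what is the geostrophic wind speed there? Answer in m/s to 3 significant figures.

101 m/s

With the same pressure gradient and density, V_g ∝ 1/f ∝ 1/sin φ.
V₂ = V₁ · sin φ₁ / sin φ₂ = 35.0 × sin 70° / sin 19°
V₂ = 35.0 × 0.9397/0.3256 = 101 m/s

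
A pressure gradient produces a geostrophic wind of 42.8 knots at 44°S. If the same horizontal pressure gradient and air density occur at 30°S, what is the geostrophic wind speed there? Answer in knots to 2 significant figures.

59 knots

With the same pressure gradient and density, V_g ∝ 1/f ∝ 1/sin φ.
V₂ = V₁ · sin φ₁ / sin φ₂ = 42.8 × sin 44° / sin 30°
V₂ = 42.8 × 0.6947/0.5000 = 59 knots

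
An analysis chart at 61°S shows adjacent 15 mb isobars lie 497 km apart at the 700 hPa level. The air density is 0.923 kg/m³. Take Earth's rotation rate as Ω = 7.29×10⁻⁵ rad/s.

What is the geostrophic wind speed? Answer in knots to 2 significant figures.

50 knots

Coriolis parameter at 61°S:
f = 2Ω sin φ = 2 × 7.29×10⁻⁵ × sin 61° = 1.28×10⁻⁴ s⁻¹
Pressure gradient: |∂P/∂n| = 1500 Pa / 497000 m = 3.02×10⁻³ Pa/m
Geostrophic balance (pressure-gradient force = Coriolis force):
V_g = (1/(fρ)) |∂P/∂n| = 3.02×10⁻³ / (1.28×10⁻⁴ × 0.923) = 25.6 m/s
Converting: 25.6 m/s × 1.944 = 50 knots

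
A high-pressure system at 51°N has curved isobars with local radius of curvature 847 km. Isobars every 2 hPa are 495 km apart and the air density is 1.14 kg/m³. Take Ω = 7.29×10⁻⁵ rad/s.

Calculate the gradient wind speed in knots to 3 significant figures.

Coriolis parameter at 51°N:
f = 2Ω sin φ = 2 × 7.29×10⁻⁵ × sin 51° = 1.13×10⁻⁴ s⁻¹
Pressure gradient: |∂P/∂n| = 200 Pa / 495000 m = 4.04×10⁻⁴ Pa/m
Geostrophic speed: V_g = |∂P/∂n|/(fρ) = 4.04×10⁻⁴/(1.13×10⁻⁴ × 1.14) = 3.13 m/s
Around a high, pressure-gradient force acts outward with centrifugal, so Coriolis balances both:
fV = (1/ρ)|∂P/∂n| + V²/R  →  V² − fR·V + fR·V_g = 0
With fR = 1.13×10⁻⁴ × 847×10³ m = 96.0 m/s:
V = [fR − √((fR)² − 4 fR V_g)]/2 = [96.0 − √(96.0² − 4×96.0×3.13)]/2 = 3.24 m/s
Supergeostrophic (V > V_g = 3.13 m/s), as expected around a high.
Converting: 3.24 m/s × 1.944 = 6.29 knots

6.29 knots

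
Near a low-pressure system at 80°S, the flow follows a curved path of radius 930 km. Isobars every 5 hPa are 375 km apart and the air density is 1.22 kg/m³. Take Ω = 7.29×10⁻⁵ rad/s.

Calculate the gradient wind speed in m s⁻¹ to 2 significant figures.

7.2 m s⁻¹

Coriolis parameter at 80°S:
f = 2Ω sin φ = 2 × 7.29×10⁻⁵ × sin 80° = 1.44×10⁻⁴ s⁻¹
Pressure gradient: |∂P/∂n| = 500 Pa / 375000 m = 1.33×10⁻³ Pa/m
Geostrophic speed: V_g = |∂P/∂n|/(fρ) = 1.33×10⁻³/(1.44×10⁻⁴ × 1.22) = 7.61 m/s
Around a low, centrifugal force acts outward with Coriolis, so pressure-gradient force balances both:
(1/ρ)|∂P/∂n| = fV + V²/R  →  V² + fR·V − fR·V_g = 0
With fR = 1.44×10⁻⁴ × 930×10³ m = 134 m/s:
V = [−fR + √((fR)² + 4 fR V_g)]/2 = [−134 + √(134² + 4×134×7.61)]/2 = 7.22 m/s
Subgeostrophic (V < V_g = 7.61 m/s), as expected around a low.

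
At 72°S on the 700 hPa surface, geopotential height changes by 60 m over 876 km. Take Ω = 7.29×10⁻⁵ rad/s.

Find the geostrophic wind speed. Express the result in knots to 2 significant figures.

Coriolis parameter at 72°S:
f = 2Ω sin φ = 2 × 7.29×10⁻⁵ × sin 72° = 1.39×10⁻⁴ s⁻¹
Height gradient: |∂Z/∂n| = 60 m / 876000 m = 6.85×10⁻⁵
On a pressure surface, geostrophic balance gives V_g = (g/f)|∂Z/∂n|:
V_g = 9.81 × 6.85×10⁻⁵ / 1.39×10⁻⁴ = 4.85 m/s
Converting: 4.85 m/s × 1.944 = 9.4 knots

9.4 knots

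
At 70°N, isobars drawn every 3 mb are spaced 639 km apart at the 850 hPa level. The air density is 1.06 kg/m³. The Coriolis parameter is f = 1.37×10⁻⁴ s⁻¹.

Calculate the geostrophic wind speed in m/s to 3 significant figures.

3.23 m/s

Pressure gradient: |∂P/∂n| = 300 Pa / 639000 m = 4.69×10⁻⁴ Pa/m
Geostrophic balance (pressure-gradient force = Coriolis force):
V_g = (1/(fρ)) |∂P/∂n| = 4.69×10⁻⁴ / (1.37×10⁻⁴ × 1.06) = 3.23 m/s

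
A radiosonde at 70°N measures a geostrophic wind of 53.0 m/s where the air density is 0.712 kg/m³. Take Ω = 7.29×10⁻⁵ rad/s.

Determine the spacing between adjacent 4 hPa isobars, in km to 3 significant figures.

77.4 km

Coriolis parameter at 70°N:
f = 2Ω sin φ = 2 × 7.29×10⁻⁵ × sin 70° = 1.37×10⁻⁴ s⁻¹
Geostrophic balance rearranged: |∂P/∂n| = f ρ V_g
|∂P/∂n| = 1.37×10⁻⁴ × 0.712 × 53.0 = 5.17×10⁻³ Pa/m
Isobar spacing: Δn = ΔP/|∂P/∂n| = 400 Pa / 5.17×10⁻³ Pa/m = 77368 m ≈ 77.4 km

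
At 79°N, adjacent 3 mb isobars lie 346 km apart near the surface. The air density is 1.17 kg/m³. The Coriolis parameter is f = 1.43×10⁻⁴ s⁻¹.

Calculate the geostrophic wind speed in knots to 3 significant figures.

Pressure gradient: |∂P/∂n| = 300 Pa / 346000 m = 8.67×10⁻⁴ Pa/m
Geostrophic balance (pressure-gradient force = Coriolis force):
V_g = (1/(fρ)) |∂P/∂n| = 8.67×10⁻⁴ / (1.43×10⁻⁴ × 1.17) = 5.18 m/s
Converting: 5.18 m/s × 1.944 = 10.1 knots

10.1 knots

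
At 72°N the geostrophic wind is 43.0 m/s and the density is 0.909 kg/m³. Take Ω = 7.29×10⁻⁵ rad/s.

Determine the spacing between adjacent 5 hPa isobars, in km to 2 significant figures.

Coriolis parameter at 72°N:
f = 2Ω sin φ = 2 × 7.29×10⁻⁵ × sin 72° = 1.39×10⁻⁴ s⁻¹
Geostrophic balance rearranged: |∂P/∂n| = f ρ V_g
|∂P/∂n| = 1.39×10⁻⁴ × 0.909 × 43.0 = 5.42×10⁻³ Pa/m
Isobar spacing: Δn = ΔP/|∂P/∂n| = 500 Pa / 5.42×10⁻³ Pa/m = 92252 m ≈ 92 km

92 km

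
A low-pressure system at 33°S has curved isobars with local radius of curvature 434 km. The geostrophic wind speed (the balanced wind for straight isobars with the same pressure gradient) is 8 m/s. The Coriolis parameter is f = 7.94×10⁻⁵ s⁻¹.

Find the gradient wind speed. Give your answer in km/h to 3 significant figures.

Around a low, centrifugal force acts outward with Coriolis, so pressure-gradient force balances both:
(1/ρ)|∂P/∂n| = fV + V²/R  →  V² + fR·V − fR·V_g = 0
With fR = 7.94×10⁻⁵ × 434×10³ m = 34.5 m/s:
V = [−fR + √((fR)² + 4 fR V_g)]/2 = [−34.5 + √(34.5² + 4×34.5×8)]/2 = 6.7 m/s
Subgeostrophic (V < V_g = 8 m/s), as expected around a low.
Converting: 6.7 m/s × 3.6 = 24.1 km/h

24.1 km/h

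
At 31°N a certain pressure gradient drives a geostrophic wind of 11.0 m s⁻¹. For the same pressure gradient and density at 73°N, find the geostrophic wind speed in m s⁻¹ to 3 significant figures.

With the same pressure gradient and density, V_g ∝ 1/f ∝ 1/sin φ.
V₂ = V₁ · sin φ₁ / sin φ₂ = 11.0 × sin 31° / sin 73°
V₂ = 11.0 × 0.5150/0.9563 = 5.92 m s⁻¹

5.92 m s⁻¹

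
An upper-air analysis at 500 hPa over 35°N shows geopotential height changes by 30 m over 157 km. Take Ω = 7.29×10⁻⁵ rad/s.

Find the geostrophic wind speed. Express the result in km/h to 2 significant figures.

81 km/h

Coriolis parameter at 35°N:
f = 2Ω sin φ = 2 × 7.29×10⁻⁵ × sin 35° = 8.36×10⁻⁵ s⁻¹
Height gradient: |∂Z/∂n| = 30 m / 157000 m = 1.91×10⁻⁴
On a pressure surface, geostrophic balance gives V_g = (g/f)|∂Z/∂n|:
V_g = 9.81 × 1.91×10⁻⁴ / 8.36×10⁻⁵ = 22.4 m/s
Converting: 22.4 m/s × 3.6 = 81 km/h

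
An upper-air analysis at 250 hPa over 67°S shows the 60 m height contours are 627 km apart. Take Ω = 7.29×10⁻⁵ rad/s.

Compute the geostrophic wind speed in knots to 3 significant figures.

13.6 knots

Coriolis parameter at 67°S:
f = 2Ω sin φ = 2 × 7.29×10⁻⁵ × sin 67° = 1.34×10⁻⁴ s⁻¹
Height gradient: |∂Z/∂n| = 60 m / 627000 m = 9.57×10⁻⁵
On a pressure surface, geostrophic balance gives V_g = (g/f)|∂Z/∂n|:
V_g = 9.81 × 9.57×10⁻⁵ / 1.34×10⁻⁴ = 6.99 m/s
Converting: 6.99 m/s × 1.944 = 13.6 knots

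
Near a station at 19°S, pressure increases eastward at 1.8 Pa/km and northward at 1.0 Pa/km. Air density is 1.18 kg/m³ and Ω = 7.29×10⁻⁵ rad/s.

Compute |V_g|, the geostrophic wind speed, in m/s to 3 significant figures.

Coriolis parameter at 19°S:
f = 2Ω sin φ = 2 × 7.29×10⁻⁵ × sin 19° = 4.75×10⁻⁵ s⁻¹
In the Southern Hemisphere f is negative: f = −4.75×10⁻⁵ s⁻¹.
Component geostrophic relations (x east, y north):
u_g = −(1/(fρ)) ∂P/∂y,  v_g = (1/(fρ)) ∂P/∂x
u_g = −(1.0×10⁻³)/(−4.75×10⁻⁵ × 1.18) = 17.9 m/s;  v_g = (1.8×10⁻³)/(−4.75×10⁻⁵ × 1.18) = −32.1 m/s
|V_g| = √(u_g² + v_g²) = 36.8 m/s

36.8 m/s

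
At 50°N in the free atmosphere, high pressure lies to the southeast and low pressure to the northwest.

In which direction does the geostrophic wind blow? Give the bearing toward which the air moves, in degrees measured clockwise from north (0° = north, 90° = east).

045°

The pressure-gradient force points toward the northwest (bearing 315°).
Geostrophic balance: in the Northern Hemisphere the Coriolis force deflects motion to the right, so the geostrophic wind blows 90° to the right of the pressure-gradient force (low pressure on the left).
Rotating 315° by 90° clockwise gives 045° — the wind blows toward the northeast.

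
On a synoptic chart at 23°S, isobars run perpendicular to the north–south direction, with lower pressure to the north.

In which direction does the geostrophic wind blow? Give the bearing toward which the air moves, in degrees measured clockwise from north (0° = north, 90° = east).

270°

The pressure-gradient force points toward the north (bearing 000°).
Geostrophic balance: in the Southern Hemisphere the Coriolis force deflects motion to the left, so the geostrophic wind blows 90° to the left of the pressure-gradient force (low pressure on the right).
Rotating 000° by 90° counterclockwise gives 270° — the wind blows toward the west.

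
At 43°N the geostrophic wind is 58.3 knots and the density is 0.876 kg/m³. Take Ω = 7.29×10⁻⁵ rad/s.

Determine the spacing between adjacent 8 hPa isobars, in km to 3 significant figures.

306 km

Coriolis parameter at 43°N:
f = 2Ω sin φ = 2 × 7.29×10⁻⁵ × sin 43° = 9.94×10⁻⁵ s⁻¹
Wind speed in SI: 58.3 knots = 30.0 m/s
Geostrophic balance rearranged: |∂P/∂n| = f ρ V_g
|∂P/∂n| = 9.94×10⁻⁵ × 0.876 × 30.0 = 2.61×10⁻³ Pa/m
Isobar spacing: Δn = ΔP/|∂P/∂n| = 800 Pa / 2.61×10⁻³ Pa/m = 306223 m ≈ 306 km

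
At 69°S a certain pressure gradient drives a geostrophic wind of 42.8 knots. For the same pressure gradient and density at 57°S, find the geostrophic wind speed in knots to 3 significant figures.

With the same pressure gradient and density, V_g ∝ 1/f ∝ 1/sin φ.
V₂ = V₁ · sin φ₁ / sin φ₂ = 42.8 × sin 69° / sin 57°
V₂ = 42.8 × 0.9336/0.8387 = 47.6 knots

47.6 knots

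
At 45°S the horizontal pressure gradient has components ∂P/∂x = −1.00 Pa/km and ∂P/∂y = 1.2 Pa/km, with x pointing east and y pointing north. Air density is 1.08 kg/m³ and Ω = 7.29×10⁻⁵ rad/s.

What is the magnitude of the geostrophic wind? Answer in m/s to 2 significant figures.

14 m/s

Coriolis parameter at 45°S:
f = 2Ω sin φ = 2 × 7.29×10⁻⁵ × sin 45° = 1.03×10⁻⁴ s⁻¹
In the Southern Hemisphere f is negative: f = −1.03×10⁻⁴ s⁻¹.
Component geostrophic relations (x east, y north):
u_g = −(1/(fρ)) ∂P/∂y,  v_g = (1/(fρ)) ∂P/∂x
u_g = −(1.2×10⁻³)/(−1.03×10⁻⁴ × 1.08) = 10.8 m/s;  v_g = (−1.00×10⁻³)/(−1.03×10⁻⁴ × 1.08) = 8.98 m/s
|V_g| = √(u_g² + v_g²) = 14.0 m/s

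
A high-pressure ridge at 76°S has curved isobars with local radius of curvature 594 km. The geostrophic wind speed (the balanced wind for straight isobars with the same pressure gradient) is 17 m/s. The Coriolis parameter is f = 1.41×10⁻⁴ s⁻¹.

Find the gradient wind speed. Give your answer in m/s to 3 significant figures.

Around a high, pressure-gradient force acts outward with centrifugal, so Coriolis balances both:
fV = (1/ρ)|∂P/∂n| + V²/R  →  V² − fR·V + fR·V_g = 0
With fR = 1.41×10⁻⁴ × 594×10³ m = 83.8 m/s:
V = [fR − √((fR)² − 4 fR V_g)]/2 = [83.8 − √(83.8² − 4×83.8×17)]/2 = 23.7 m/s
Supergeostrophic (V > V_g = 17 m/s), as expected around a high.

23.7 m/s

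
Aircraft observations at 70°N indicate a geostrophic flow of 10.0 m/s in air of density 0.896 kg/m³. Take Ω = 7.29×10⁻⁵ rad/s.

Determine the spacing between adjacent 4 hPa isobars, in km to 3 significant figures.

Coriolis parameter at 70°N:
f = 2Ω sin φ = 2 × 7.29×10⁻⁵ × sin 70° = 1.37×10⁻⁴ s⁻¹
Geostrophic balance rearranged: |∂P/∂n| = f ρ V_g
|∂P/∂n| = 1.37×10⁻⁴ × 0.896 × 10.0 = 1.23×10⁻³ Pa/m
Isobar spacing: Δn = ΔP/|∂P/∂n| = 400 Pa / 1.23×10⁻³ Pa/m = 325843 m ≈ 326 km

326 km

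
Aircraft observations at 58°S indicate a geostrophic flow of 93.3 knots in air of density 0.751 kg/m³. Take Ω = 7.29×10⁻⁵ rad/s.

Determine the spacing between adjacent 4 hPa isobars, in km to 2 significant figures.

Coriolis parameter at 58°S:
f = 2Ω sin φ = 2 × 7.29×10⁻⁵ × sin 58° = 1.24×10⁻⁴ s⁻¹
Wind speed in SI: 93.3 knots = 48.0 m/s
Geostrophic balance rearranged: |∂P/∂n| = f ρ V_g
|∂P/∂n| = 1.24×10⁻⁴ × 0.751 × 48.0 = 4.46×10⁻³ Pa/m
Isobar spacing: Δn = ΔP/|∂P/∂n| = 400 Pa / 4.46×10⁻³ Pa/m = 89747 m ≈ 90 km

90 km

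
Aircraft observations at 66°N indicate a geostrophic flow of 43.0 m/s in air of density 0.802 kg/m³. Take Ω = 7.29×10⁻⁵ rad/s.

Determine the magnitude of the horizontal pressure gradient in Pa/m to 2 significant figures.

4.6×10⁻³ Pa/m

Coriolis parameter at 66°N:
f = 2Ω sin φ = 2 × 7.29×10⁻⁵ × sin 66° = 1.33×10⁻⁴ s⁻¹
Geostrophic balance rearranged: |∂P/∂n| = f ρ V_g
|∂P/∂n| = 1.33×10⁻⁴ × 0.802 × 43.0 = 4.59×10⁻³ Pa/m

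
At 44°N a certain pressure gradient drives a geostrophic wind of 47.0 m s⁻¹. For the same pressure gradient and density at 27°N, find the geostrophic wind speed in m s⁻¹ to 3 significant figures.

With the same pressure gradient and density, V_g ∝ 1/f ∝ 1/sin φ.
V₂ = V₁ · sin φ₁ / sin φ₂ = 47.0 × sin 44° / sin 27°
V₂ = 47.0 × 0.6947/0.4540 = 71.9 m s⁻¹

71.9 m s⁻¹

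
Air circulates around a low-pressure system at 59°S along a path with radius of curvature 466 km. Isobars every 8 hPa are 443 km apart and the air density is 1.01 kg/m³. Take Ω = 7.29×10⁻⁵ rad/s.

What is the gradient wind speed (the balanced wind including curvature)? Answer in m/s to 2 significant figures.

12 m/s

Coriolis parameter at 59°S:
f = 2Ω sin φ = 2 × 7.29×10⁻⁵ × sin 59° = 1.25×10⁻⁴ s⁻¹
Pressure gradient: |∂P/∂n| = 800 Pa / 443000 m = 1.81×10⁻³ Pa/m
Geostrophic speed: V_g = |∂P/∂n|/(fρ) = 1.81×10⁻³/(1.25×10⁻⁴ × 1.01) = 14.3 m/s
Around a low, centrifugal force acts outward with Coriolis, so pressure-gradient force balances both:
(1/ρ)|∂P/∂n| = fV + V²/R  →  V² + fR·V − fR·V_g = 0
With fR = 1.25×10⁻⁴ × 466×10³ m = 58.2 m/s:
V = [−fR + √((fR)² + 4 fR V_g)]/2 = [−58.2 + √(58.2² + 4×58.2×14.3)]/2 = 11.9 m/s
Subgeostrophic (V < V_g = 14.3 m/s), as expected around a low.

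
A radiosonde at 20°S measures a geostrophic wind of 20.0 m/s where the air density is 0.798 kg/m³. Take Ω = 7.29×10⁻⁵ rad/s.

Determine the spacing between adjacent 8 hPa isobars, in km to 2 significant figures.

Coriolis parameter at 20°S:
f = 2Ω sin φ = 2 × 7.29×10⁻⁵ × sin 20° = 4.99×10⁻⁵ s⁻¹
Geostrophic balance rearranged: |∂P/∂n| = f ρ V_g
|∂P/∂n| = 4.99×10⁻⁵ × 0.798 × 20.0 = 7.96×10⁻⁴ Pa/m
Isobar spacing: Δn = ΔP/|∂P/∂n| = 800 Pa / 7.96×10⁻⁴ Pa/m = 1005189 m ≈ 1000 km

1000 km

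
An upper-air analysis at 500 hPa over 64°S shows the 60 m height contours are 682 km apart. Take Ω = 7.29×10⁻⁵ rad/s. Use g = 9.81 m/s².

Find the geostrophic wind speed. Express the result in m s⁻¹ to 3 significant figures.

6.59 m s⁻¹

Coriolis parameter at 64°S:
f = 2Ω sin φ = 2 × 7.29×10⁻⁵ × sin 64° = 1.31×10⁻⁴ s⁻¹
Height gradient: |∂Z/∂n| = 60 m / 682000 m = 8.80×10⁻⁵
On a pressure surface, geostrophic balance gives V_g = (g/f)|∂Z/∂n|:
V_g = 9.81 × 8.80×10⁻⁵ / 1.31×10⁻⁴ = 6.59 m/s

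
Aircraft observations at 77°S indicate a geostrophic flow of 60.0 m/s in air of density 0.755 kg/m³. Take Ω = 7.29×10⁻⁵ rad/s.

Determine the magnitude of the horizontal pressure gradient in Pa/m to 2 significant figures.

Coriolis parameter at 77°S:
f = 2Ω sin φ = 2 × 7.29×10⁻⁵ × sin 77° = 1.42×10⁻⁴ s⁻¹
Geostrophic balance rearranged: |∂P/∂n| = f ρ V_g
|∂P/∂n| = 1.42×10⁻⁴ × 0.755 × 60.0 = 6.44×10⁻³ Pa/m

6.4×10⁻³ Pa/m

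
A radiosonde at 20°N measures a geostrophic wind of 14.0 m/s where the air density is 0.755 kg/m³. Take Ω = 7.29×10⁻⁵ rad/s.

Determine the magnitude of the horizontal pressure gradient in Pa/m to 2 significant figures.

Coriolis parameter at 20°N:
f = 2Ω sin φ = 2 × 7.29×10⁻⁵ × sin 20° = 4.99×10⁻⁵ s⁻¹
Geostrophic balance rearranged: |∂P/∂n| = f ρ V_g
|∂P/∂n| = 4.99×10⁻⁵ × 0.755 × 14.0 = 5.27×10⁻⁴ Pa/m

5.3×10⁻⁴ Pa/m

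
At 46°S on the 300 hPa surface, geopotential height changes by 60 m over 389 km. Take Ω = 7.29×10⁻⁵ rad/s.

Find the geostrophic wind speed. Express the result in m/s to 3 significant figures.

Coriolis parameter at 46°S:
f = 2Ω sin φ = 2 × 7.29×10⁻⁵ × sin 46° = 1.05×10⁻⁴ s⁻¹
Height gradient: |∂Z/∂n| = 60 m / 389000 m = 1.54×10⁻⁴
On a pressure surface, geostrophic balance gives V_g = (g/f)|∂Z/∂n|:
V_g = 9.81 × 1.54×10⁻⁴ / 1.05×10⁻⁴ = 14.4 m/s

14.4 m/s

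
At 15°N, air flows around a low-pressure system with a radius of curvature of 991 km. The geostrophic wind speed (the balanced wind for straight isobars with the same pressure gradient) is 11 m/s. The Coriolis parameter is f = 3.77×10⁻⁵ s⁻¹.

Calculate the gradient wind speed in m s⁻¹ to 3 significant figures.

8.89 m s⁻¹

Around a low, centrifugal force acts outward with Coriolis, so pressure-gradient force balances both:
(1/ρ)|∂P/∂n| = fV + V²/R  →  V² + fR·V − fR·V_g = 0
With fR = 3.77×10⁻⁵ × 991×10³ m = 37.4 m/s:
V = [−fR + √((fR)² + 4 fR V_g)]/2 = [−37.4 + √(37.4² + 4×37.4×11)]/2 = 8.89 m/s
Subgeostrophic (V < V_g = 11 m/s), as expected around a low.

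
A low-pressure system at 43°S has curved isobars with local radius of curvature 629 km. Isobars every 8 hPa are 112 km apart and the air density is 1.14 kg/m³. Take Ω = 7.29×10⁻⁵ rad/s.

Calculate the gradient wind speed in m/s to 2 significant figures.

39 m/s

Coriolis parameter at 43°S:
f = 2Ω sin φ = 2 × 7.29×10⁻⁵ × sin 43° = 9.94×10⁻⁵ s⁻¹
Pressure gradient: |∂P/∂n| = 800 Pa / 112000 m = 7.14×10⁻³ Pa/m
Geostrophic speed: V_g = |∂P/∂n|/(fρ) = 7.14×10⁻³/(9.94×10⁻⁵ × 1.14) = 63.0 m/s
Around a low, centrifugal force acts outward with Coriolis, so pressure-gradient force balances both:
(1/ρ)|∂P/∂n| = fV + V²/R  →  V² + fR·V − fR·V_g = 0
With fR = 9.94×10⁻⁵ × 629×10³ m = 62.5 m/s:
V = [−fR + √((fR)² + 4 fR V_g)]/2 = [−62.5 + √(62.5² + 4×62.5×63)]/2 = 38.9 m/s
Subgeostrophic (V < V_g = 63 m/s), as expected around a low.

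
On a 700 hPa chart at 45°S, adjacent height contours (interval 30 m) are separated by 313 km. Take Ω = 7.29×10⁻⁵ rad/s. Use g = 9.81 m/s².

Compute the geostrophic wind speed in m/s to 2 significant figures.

Coriolis parameter at 45°S:
f = 2Ω sin φ = 2 × 7.29×10⁻⁵ × sin 45° = 1.03×10⁻⁴ s⁻¹
Height gradient: |∂Z/∂n| = 30 m / 313000 m = 9.58×10⁻⁵
On a pressure surface, geostrophic balance gives V_g = (g/f)|∂Z/∂n|:
V_g = 9.81 × 9.58×10⁻⁵ / 1.03×10⁻⁴ = 9.12 m/s

9.1 m/s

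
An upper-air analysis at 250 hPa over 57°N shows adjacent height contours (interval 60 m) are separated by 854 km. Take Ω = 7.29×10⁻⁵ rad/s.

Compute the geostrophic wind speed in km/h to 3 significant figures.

20.3 km/h

Coriolis parameter at 57°N:
f = 2Ω sin φ = 2 × 7.29×10⁻⁵ × sin 57° = 1.22×10⁻⁴ s⁻¹
Height gradient: |∂Z/∂n| = 60 m / 854000 m = 7.03×10⁻⁵
On a pressure surface, geostrophic balance gives V_g = (g/f)|∂Z/∂n|:
V_g = 9.81 × 7.03×10⁻⁵ / 1.22×10⁻⁴ = 5.64 m/s
Converting: 5.64 m/s × 3.6 = 20.3 km/h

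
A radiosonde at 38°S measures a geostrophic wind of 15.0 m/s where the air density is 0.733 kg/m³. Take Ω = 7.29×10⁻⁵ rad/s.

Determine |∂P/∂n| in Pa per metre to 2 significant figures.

9.9×10⁻⁴ Pa/m

Coriolis parameter at 38°S:
f = 2Ω sin φ = 2 × 7.29×10⁻⁵ × sin 38° = 8.98×10⁻⁵ s⁻¹
Geostrophic balance rearranged: |∂P/∂n| = f ρ V_g
|∂P/∂n| = 8.98×10⁻⁵ × 0.733 × 15.0 = 9.87×10⁻⁴ Pa/m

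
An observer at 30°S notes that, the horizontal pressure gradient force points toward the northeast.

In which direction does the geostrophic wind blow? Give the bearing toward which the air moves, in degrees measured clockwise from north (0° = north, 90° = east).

315°

The pressure-gradient force points toward the northeast (bearing 045°).
Geostrophic balance: in the Southern Hemisphere the Coriolis force deflects motion to the left, so the geostrophic wind blows 90° to the left of the pressure-gradient force (low pressure on the right).
Rotating 045° by 90° counterclockwise gives 315° — the wind blows toward the northwest.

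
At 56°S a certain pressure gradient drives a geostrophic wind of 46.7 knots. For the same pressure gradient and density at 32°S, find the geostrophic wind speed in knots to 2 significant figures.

73 knots

With the same pressure gradient and density, V_g ∝ 1/f ∝ 1/sin φ.
V₂ = V₁ · sin φ₁ / sin φ₂ = 46.7 × sin 56° / sin 32°
V₂ = 46.7 × 0.8290/0.5299 = 73 knots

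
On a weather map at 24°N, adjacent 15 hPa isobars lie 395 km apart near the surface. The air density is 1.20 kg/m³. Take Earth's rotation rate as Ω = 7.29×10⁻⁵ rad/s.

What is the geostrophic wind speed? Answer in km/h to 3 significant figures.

Coriolis parameter at 24°N:
f = 2Ω sin φ = 2 × 7.29×10⁻⁵ × sin 24° = 5.93×10⁻⁵ s⁻¹
Pressure gradient: |∂P/∂n| = 1500 Pa / 395000 m = 3.80×10⁻³ Pa/m
Geostrophic balance (pressure-gradient force = Coriolis force):
V_g = (1/(fρ)) |∂P/∂n| = 3.80×10⁻³ / (5.93×10⁻⁵ × 1.20) = 53.4 m/s
Converting: 53.4 m/s × 3.6 = 192 km/h

192 km/h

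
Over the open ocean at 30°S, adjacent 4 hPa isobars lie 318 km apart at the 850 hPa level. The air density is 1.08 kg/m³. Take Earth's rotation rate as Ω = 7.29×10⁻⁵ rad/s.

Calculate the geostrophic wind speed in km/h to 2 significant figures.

58 km/h

Coriolis parameter at 30°S:
f = 2Ω sin φ = 2 × 7.29×10⁻⁵ × sin 30° = 7.29×10⁻⁵ s⁻¹
Pressure gradient: |∂P/∂n| = 400 Pa / 318000 m = 1.26×10⁻³ Pa/m
Geostrophic balance (pressure-gradient force = Coriolis force):
V_g = (1/(fρ)) |∂P/∂n| = 1.26×10⁻³ / (7.29×10⁻⁵ × 1.08) = 16.0 m/s
Converting: 16.0 m/s × 3.6 = 58 km/h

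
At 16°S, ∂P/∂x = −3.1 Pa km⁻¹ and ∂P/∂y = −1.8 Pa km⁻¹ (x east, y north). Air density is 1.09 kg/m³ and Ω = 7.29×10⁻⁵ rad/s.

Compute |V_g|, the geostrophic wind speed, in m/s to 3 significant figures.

Coriolis parameter at 16°S:
f = 2Ω sin φ = 2 × 7.29×10⁻⁵ × sin 16° = 4.02×10⁻⁵ s⁻¹
In the Southern Hemisphere f is negative: f = −4.02×10⁻⁵ s⁻¹.
Component geostrophic relations (x east, y north):
u_g = −(1/(fρ)) ∂P/∂y,  v_g = (1/(fρ)) ∂P/∂x
u_g = −(−1.8×10⁻³)/(−4.02×10⁻⁵ × 1.09) = −41.1 m/s;  v_g = (−3.1×10⁻³)/(−4.02×10⁻⁵ × 1.09) = 70.8 m/s
|V_g| = √(u_g² + v_g²) = 81.8 m/s

81.8 m/s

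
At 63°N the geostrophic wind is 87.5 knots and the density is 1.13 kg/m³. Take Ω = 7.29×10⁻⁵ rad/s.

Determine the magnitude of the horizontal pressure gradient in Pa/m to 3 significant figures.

6.61×10⁻³ Pa/m

Coriolis parameter at 63°N:
f = 2Ω sin φ = 2 × 7.29×10⁻⁵ × sin 63° = 1.30×10⁻⁴ s⁻¹
Wind speed in SI: 87.5 knots = 45.0 m/s
Geostrophic balance rearranged: |∂P/∂n| = f ρ V_g
|∂P/∂n| = 1.30×10⁻⁴ × 1.13 × 45.0 = 6.61×10⁻³ Pa/m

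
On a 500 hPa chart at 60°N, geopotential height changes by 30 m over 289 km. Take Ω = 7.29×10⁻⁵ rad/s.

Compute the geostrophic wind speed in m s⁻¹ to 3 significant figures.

Coriolis parameter at 60°N:
f = 2Ω sin φ = 2 × 7.29×10⁻⁵ × sin 60° = 1.26×10⁻⁴ s⁻¹
Height gradient: |∂Z/∂n| = 30 m / 289000 m = 1.04×10⁻⁴
On a pressure surface, geostrophic balance gives V_g = (g/f)|∂Z/∂n|:
V_g = 9.81 × 1.04×10⁻⁴ / 1.26×10⁻⁴ = 8.06 m/s

8.06 m s⁻¹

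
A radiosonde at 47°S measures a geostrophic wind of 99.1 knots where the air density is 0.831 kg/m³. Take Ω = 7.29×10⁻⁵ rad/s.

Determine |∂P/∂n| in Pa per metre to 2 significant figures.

4.5×10⁻³ Pa/m

Coriolis parameter at 47°S:
f = 2Ω sin φ = 2 × 7.29×10⁻⁵ × sin 47° = 1.07×10⁻⁴ s⁻¹
Wind speed in SI: 99.1 knots = 51.0 m/s
Geostrophic balance rearranged: |∂P/∂n| = f ρ V_g
|∂P/∂n| = 1.07×10⁻⁴ × 0.831 × 51.0 = 4.52×10⁻³ Pa/m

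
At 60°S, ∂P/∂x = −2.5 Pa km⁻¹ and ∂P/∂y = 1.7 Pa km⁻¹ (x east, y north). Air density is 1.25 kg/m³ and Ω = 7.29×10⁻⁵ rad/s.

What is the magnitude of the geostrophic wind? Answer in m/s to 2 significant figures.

19 m/s

Coriolis parameter at 60°S:
f = 2Ω sin φ = 2 × 7.29×10⁻⁵ × sin 60° = 1.26×10⁻⁴ s⁻¹
In the Southern Hemisphere f is negative: f = −1.26×10⁻⁴ s⁻¹.
Component geostrophic relations (x east, y north):
u_g = −(1/(fρ)) ∂P/∂y,  v_g = (1/(fρ)) ∂P/∂x
u_g = −(1.7×10⁻³)/(−1.26×10⁻⁴ × 1.25) = 10.8 m/s;  v_g = (−2.5×10⁻³)/(−1.26×10⁻⁴ × 1.25) = 15.8 m/s
|V_g| = √(u_g² + v_g²) = 19.2 m/s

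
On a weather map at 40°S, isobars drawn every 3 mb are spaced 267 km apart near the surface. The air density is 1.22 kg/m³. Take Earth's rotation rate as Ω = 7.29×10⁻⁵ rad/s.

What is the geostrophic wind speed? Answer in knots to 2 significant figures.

19 knots

Coriolis parameter at 40°S:
f = 2Ω sin φ = 2 × 7.29×10⁻⁵ × sin 40° = 9.37×10⁻⁵ s⁻¹
Pressure gradient: |∂P/∂n| = 300 Pa / 267000 m = 1.12×10⁻³ Pa/m
Geostrophic balance (pressure-gradient force = Coriolis force):
V_g = (1/(fρ)) |∂P/∂n| = 1.12×10⁻³ / (9.37×10⁻⁵ × 1.22) = 9.83 m/s
Converting: 9.83 m/s × 1.944 = 19 knots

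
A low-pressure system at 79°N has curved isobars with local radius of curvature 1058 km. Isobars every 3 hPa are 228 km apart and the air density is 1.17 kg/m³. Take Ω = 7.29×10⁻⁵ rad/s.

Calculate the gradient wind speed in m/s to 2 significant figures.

7.5 m/s

Coriolis parameter at 79°N:
f = 2Ω sin φ = 2 × 7.29×10⁻⁵ × sin 79° = 1.43×10⁻⁴ s⁻¹
Pressure gradient: |∂P/∂n| = 300 Pa / 228000 m = 1.32×10⁻³ Pa/m
Geostrophic speed: V_g = |∂P/∂n|/(fρ) = 1.32×10⁻³/(1.43×10⁻⁴ × 1.17) = 7.86 m/s
Around a low, centrifugal force acts outward with Coriolis, so pressure-gradient force balances both:
(1/ρ)|∂P/∂n| = fV + V²/R  →  V² + fR·V − fR·V_g = 0
With fR = 1.43×10⁻⁴ × 1058×10³ m = 151 m/s:
V = [−fR + √((fR)² + 4 fR V_g)]/2 = [−151 + √(151² + 4×151×7.86)]/2 = 7.49 m/s
Subgeostrophic (V < V_g = 7.86 m/s), as expected around a low.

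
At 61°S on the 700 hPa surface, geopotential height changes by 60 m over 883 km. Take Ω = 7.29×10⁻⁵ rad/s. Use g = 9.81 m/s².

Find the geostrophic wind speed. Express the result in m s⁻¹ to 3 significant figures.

Coriolis parameter at 61°S:
f = 2Ω sin φ = 2 × 7.29×10⁻⁵ × sin 61° = 1.28×10⁻⁴ s⁻¹
Height gradient: |∂Z/∂n| = 60 m / 883000 m = 6.80×10⁻⁵
On a pressure surface, geostrophic balance gives V_g = (g/f)|∂Z/∂n|:
V_g = 9.81 × 6.80×10⁻⁵ / 1.28×10⁻⁴ = 5.23 m/s

5.23 m s⁻¹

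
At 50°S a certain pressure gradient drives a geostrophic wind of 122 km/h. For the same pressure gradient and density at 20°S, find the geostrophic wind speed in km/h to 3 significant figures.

273 km/h

With the same pressure gradient and density, V_g ∝ 1/f ∝ 1/sin φ.
V₂ = V₁ · sin φ₁ / sin φ₂ = 122 × sin 50° / sin 20°
V₂ = 122 × 0.7660/0.3420 = 273 km/h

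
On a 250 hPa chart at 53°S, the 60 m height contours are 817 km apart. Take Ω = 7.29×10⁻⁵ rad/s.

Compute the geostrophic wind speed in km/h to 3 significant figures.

22.3 km/h

Coriolis parameter at 53°S:
f = 2Ω sin φ = 2 × 7.29×10⁻⁵ × sin 53° = 1.16×10⁻⁴ s⁻¹
Height gradient: |∂Z/∂n| = 60 m / 817000 m = 7.34×10⁻⁵
On a pressure surface, geostrophic balance gives V_g = (g/f)|∂Z/∂n|:
V_g = 9.81 × 7.34×10⁻⁵ / 1.16×10⁻⁴ = 6.19 m/s
Converting: 6.19 m/s × 3.6 = 22.3 km/h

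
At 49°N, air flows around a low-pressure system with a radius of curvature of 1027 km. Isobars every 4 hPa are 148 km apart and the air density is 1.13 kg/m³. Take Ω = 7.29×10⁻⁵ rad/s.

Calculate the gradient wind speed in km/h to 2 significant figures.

Coriolis parameter at 49°N:
f = 2Ω sin φ = 2 × 7.29×10⁻⁵ × sin 49° = 1.10×10⁻⁴ s⁻¹
Pressure gradient: |∂P/∂n| = 400 Pa / 148000 m = 2.70×10⁻³ Pa/m
Geostrophic speed: V_g = |∂P/∂n|/(fρ) = 2.70×10⁻³/(1.10×10⁻⁴ × 1.13) = 21.7 m/s
Around a low, centrifugal force acts outward with Coriolis, so pressure-gradient force balances both:
(1/ρ)|∂P/∂n| = fV + V²/R  →  V² + fR·V − fR·V_g = 0
With fR = 1.10×10⁻⁴ × 1027×10³ m = 113 m/s:
V = [−fR + √((fR)² + 4 fR V_g)]/2 = [−113 + √(113² + 4×113×21.7)]/2 = 18.7 m/s
Subgeostrophic (V < V_g = 21.7 m/s), as expected around a low.
Converting: 18.7 m/s × 3.6 = 67 km/h

67 km/h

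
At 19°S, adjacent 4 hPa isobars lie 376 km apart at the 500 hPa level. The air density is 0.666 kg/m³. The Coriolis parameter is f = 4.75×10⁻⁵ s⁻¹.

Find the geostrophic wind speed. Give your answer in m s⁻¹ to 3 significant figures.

33.6 m s⁻¹

Pressure gradient: |∂P/∂n| = 400 Pa / 376000 m = 1.06×10⁻³ Pa/m
Geostrophic balance (pressure-gradient force = Coriolis force):
V_g = (1/(fρ)) |∂P/∂n| = 1.06×10⁻³ / (4.75×10⁻⁵ × 0.666) = 33.6 m/s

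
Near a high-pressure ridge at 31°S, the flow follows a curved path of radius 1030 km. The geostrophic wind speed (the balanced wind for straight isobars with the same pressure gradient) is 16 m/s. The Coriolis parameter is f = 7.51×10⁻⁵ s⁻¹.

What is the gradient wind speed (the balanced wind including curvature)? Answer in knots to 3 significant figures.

43.9 knots

Around a high, pressure-gradient force acts outward with centrifugal, so Coriolis balances both:
fV = (1/ρ)|∂P/∂n| + V²/R  →  V² − fR·V + fR·V_g = 0
With fR = 7.51×10⁻⁵ × 1030×10³ m = 77.4 m/s:
V = [fR − √((fR)² − 4 fR V_g)]/2 = [77.4 − √(77.4² − 4×77.4×16)]/2 = 22.6 m/s
Supergeostrophic (V > V_g = 16 m/s), as expected around a high.
Converting: 22.6 m/s × 1.944 = 43.9 knots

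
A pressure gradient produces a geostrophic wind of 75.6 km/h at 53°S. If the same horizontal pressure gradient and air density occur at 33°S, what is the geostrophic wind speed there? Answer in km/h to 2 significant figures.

With the same pressure gradient and density, V_g ∝ 1/f ∝ 1/sin φ.
V₂ = V₁ · sin φ₁ / sin φ₂ = 75.6 × sin 53° / sin 33°
V₂ = 75.6 × 0.7986/0.5446 = 110 km/h

110 km/h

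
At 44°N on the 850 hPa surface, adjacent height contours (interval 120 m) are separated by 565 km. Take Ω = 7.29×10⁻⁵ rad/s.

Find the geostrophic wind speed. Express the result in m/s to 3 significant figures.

Coriolis parameter at 44°N:
f = 2Ω sin φ = 2 × 7.29×10⁻⁵ × sin 44° = 1.01×10⁻⁴ s⁻¹
Height gradient: |∂Z/∂n| = 120 m / 565000 m = 2.12×10⁻⁴
On a pressure surface, geostrophic balance gives V_g = (g/f)|∂Z/∂n|:
V_g = 9.81 × 2.12×10⁻⁴ / 1.01×10⁻⁴ = 20.6 m/s

20.6 m/s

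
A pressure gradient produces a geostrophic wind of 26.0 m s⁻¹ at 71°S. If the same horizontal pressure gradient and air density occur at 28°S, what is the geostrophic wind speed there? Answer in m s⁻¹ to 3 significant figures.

52.4 m s⁻¹

With the same pressure gradient and density, V_g ∝ 1/f ∝ 1/sin φ.
V₂ = V₁ · sin φ₁ / sin φ₂ = 26.0 × sin 71° / sin 28°
V₂ = 26.0 × 0.9455/0.4695 = 52.4 m s⁻¹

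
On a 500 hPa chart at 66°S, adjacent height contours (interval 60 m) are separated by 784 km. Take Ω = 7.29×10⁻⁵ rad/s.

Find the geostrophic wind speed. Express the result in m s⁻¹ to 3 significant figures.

5.64 m s⁻¹

Coriolis parameter at 66°S:
f = 2Ω sin φ = 2 × 7.29×10⁻⁵ × sin 66° = 1.33×10⁻⁴ s⁻¹
Height gradient: |∂Z/∂n| = 60 m / 784000 m = 7.65×10⁻⁵
On a pressure surface, geostrophic balance gives V_g = (g/f)|∂Z/∂n|:
V_g = 9.81 × 7.65×10⁻⁵ / 1.33×10⁻⁴ = 5.64 m/s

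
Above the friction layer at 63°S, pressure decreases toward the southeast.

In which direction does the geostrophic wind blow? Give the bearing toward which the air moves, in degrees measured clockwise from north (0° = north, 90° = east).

The pressure-gradient force points toward the southeast (bearing 135°).
Geostrophic balance: in the Southern Hemisphere the Coriolis force deflects motion to the left, so the geostrophic wind blows 90° to the left of the pressure-gradient force (low pressure on the right).
Rotating 135° by 90° counterclockwise gives 045° — the wind blows toward the northeast.

045°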